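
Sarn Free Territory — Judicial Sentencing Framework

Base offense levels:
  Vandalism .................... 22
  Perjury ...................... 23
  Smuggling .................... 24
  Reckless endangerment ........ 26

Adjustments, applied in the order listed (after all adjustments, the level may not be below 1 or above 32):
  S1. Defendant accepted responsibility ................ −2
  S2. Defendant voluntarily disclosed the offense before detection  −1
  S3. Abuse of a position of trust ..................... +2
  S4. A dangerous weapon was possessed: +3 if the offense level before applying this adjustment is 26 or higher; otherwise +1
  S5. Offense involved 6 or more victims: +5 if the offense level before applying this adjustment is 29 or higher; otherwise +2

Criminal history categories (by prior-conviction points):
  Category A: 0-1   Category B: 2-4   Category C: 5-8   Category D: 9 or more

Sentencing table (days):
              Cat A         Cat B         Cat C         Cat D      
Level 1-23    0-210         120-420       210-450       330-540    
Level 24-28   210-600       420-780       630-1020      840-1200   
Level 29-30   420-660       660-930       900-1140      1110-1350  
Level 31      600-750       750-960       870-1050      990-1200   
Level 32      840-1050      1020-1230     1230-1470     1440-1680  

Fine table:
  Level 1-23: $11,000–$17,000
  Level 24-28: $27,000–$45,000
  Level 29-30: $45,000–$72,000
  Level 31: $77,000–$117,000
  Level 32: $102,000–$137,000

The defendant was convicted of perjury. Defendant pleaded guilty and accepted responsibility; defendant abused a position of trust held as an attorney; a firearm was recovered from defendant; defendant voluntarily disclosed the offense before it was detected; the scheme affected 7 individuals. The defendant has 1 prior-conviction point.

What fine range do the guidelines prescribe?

$27,000–$45,000

Base offense level for perjury: 23.
S1 applies: 23 − 2 = 21.
S2 applies: 21 − 1 = 20.
S3 applies: 20 + 2 = 22.
S4 applies (level before this adjustment is 22 < 26, so +1): 22 + 1 = 23.
S5 applies (level before this adjustment is 23 < 29, so +2): 23 + 2 = 25.
Final offense level: 25.
Level 25 falls in the 24-28 band.
Fine table: Level 24-28 → $27,000–$45,000.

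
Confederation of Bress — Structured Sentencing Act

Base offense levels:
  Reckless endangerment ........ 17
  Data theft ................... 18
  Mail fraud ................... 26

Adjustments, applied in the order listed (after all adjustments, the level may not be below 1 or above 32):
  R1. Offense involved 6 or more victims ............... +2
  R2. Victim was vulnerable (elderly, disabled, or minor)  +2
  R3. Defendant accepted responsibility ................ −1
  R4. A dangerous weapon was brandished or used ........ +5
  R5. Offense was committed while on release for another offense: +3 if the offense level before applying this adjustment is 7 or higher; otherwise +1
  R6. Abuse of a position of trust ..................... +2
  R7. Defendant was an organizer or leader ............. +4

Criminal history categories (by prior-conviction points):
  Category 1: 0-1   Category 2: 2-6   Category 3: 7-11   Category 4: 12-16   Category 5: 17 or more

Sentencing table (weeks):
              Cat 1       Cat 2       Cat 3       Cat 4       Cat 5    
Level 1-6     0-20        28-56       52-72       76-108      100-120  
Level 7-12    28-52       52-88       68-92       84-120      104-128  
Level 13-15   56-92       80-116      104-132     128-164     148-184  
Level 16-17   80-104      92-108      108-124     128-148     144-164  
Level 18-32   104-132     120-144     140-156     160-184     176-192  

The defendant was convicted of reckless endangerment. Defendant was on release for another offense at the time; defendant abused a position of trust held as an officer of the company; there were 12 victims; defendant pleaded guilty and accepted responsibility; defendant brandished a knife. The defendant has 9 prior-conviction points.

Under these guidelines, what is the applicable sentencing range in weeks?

140-156 weeks

Base offense level for reckless endangerment: 17.
R1 applies: 17 + 2 = 19.
R3 applies: 19 − 1 = 18.
R4 applies: 18 + 5 = 23.
R5 applies (level before this adjustment is 23 ≥ 7, so +3): 23 + 3 = 26.
R6 applies: 26 + 2 = 28.
Final offense level: 28.
Criminal history: 9 prior points → Category 3 (7-11).
Level 28 falls in the 18-32 band.
Grid: Level 18-32 × Category 3 = 140-156 weeks.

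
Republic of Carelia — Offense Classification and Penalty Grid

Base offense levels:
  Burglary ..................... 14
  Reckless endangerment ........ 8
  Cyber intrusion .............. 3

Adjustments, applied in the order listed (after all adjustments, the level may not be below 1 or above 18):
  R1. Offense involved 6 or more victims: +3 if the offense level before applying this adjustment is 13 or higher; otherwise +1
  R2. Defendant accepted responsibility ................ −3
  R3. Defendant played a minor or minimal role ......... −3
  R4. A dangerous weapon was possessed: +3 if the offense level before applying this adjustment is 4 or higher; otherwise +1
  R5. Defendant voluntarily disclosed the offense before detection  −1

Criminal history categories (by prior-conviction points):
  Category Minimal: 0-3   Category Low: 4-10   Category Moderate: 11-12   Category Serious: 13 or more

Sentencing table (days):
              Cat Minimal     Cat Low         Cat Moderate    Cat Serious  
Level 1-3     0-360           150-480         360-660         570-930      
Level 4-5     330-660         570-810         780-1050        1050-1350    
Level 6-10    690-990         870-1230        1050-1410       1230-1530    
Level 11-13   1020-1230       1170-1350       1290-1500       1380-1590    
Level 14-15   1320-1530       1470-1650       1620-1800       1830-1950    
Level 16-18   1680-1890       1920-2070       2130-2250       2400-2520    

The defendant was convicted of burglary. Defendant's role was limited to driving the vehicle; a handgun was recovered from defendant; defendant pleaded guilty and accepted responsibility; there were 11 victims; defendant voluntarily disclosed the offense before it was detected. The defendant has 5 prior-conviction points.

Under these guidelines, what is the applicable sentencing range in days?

1170-1350 days

Base offense level for burglary: 14.
R1 applies (level before this adjustment is 14 ≥ 13, so +3): 14 + 3 = 17.
R2 applies: 17 − 3 = 14.
R3 applies: 14 − 3 = 11.
R4 applies (level before this adjustment is 11 ≥ 4, so +3): 11 + 3 = 14.
R5 applies: 14 − 1 = 13.
Final offense level: 13.
Criminal history: 5 prior points → Category Low (4-10).
Level 13 falls in the 11-13 band.
Grid: Level 11-13 × Category Low = 1170-1350 days.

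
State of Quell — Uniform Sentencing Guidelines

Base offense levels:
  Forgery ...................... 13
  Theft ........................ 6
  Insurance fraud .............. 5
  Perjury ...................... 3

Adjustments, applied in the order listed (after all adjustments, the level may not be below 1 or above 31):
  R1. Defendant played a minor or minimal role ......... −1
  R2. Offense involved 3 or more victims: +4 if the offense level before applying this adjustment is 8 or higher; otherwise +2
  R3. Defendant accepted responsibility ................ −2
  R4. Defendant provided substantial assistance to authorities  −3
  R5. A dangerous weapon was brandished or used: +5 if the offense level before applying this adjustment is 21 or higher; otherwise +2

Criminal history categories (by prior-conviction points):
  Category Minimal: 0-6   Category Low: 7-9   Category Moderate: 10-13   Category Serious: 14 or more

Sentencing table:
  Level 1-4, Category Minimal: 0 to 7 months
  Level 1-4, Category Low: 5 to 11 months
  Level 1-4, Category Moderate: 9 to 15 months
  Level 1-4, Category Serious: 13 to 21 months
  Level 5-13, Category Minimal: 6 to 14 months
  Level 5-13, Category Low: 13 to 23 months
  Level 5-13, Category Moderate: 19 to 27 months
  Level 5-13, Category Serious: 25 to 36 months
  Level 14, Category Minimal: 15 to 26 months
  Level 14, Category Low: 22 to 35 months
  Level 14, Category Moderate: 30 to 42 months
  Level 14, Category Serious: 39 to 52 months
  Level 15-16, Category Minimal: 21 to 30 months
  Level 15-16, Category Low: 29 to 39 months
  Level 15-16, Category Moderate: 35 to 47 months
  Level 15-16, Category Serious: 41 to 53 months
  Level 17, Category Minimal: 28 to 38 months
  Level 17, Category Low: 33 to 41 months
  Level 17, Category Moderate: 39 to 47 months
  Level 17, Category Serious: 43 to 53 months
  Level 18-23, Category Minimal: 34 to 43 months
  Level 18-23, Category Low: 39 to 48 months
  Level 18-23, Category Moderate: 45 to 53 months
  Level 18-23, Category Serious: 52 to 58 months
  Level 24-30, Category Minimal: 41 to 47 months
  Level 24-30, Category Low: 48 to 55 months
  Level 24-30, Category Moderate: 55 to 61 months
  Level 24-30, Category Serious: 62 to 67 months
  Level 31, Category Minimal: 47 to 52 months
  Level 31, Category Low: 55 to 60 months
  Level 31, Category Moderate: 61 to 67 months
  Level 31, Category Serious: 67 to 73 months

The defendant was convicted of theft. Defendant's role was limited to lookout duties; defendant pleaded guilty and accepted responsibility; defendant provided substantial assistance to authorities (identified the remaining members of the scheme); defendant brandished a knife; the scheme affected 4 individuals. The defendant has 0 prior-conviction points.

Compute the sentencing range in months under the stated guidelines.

0-7 months

Base offense level for theft: 6.
R1 applies: 6 − 1 = 5.
R2 applies (level before this adjustment is 5 < 8, so +2): 5 + 2 = 7.
R3 applies: 7 − 2 = 5.
R4 applies: 5 − 3 = 2.
R5 applies (level before this adjustment is 2 < 21, so +2): 2 + 2 = 4.
Final offense level: 4.
Criminal history: 0 prior points → Category Minimal (0-6).
Level 4 falls in the 1-4 band.
Grid: Level 1-4 × Category Minimal = 0-7 months.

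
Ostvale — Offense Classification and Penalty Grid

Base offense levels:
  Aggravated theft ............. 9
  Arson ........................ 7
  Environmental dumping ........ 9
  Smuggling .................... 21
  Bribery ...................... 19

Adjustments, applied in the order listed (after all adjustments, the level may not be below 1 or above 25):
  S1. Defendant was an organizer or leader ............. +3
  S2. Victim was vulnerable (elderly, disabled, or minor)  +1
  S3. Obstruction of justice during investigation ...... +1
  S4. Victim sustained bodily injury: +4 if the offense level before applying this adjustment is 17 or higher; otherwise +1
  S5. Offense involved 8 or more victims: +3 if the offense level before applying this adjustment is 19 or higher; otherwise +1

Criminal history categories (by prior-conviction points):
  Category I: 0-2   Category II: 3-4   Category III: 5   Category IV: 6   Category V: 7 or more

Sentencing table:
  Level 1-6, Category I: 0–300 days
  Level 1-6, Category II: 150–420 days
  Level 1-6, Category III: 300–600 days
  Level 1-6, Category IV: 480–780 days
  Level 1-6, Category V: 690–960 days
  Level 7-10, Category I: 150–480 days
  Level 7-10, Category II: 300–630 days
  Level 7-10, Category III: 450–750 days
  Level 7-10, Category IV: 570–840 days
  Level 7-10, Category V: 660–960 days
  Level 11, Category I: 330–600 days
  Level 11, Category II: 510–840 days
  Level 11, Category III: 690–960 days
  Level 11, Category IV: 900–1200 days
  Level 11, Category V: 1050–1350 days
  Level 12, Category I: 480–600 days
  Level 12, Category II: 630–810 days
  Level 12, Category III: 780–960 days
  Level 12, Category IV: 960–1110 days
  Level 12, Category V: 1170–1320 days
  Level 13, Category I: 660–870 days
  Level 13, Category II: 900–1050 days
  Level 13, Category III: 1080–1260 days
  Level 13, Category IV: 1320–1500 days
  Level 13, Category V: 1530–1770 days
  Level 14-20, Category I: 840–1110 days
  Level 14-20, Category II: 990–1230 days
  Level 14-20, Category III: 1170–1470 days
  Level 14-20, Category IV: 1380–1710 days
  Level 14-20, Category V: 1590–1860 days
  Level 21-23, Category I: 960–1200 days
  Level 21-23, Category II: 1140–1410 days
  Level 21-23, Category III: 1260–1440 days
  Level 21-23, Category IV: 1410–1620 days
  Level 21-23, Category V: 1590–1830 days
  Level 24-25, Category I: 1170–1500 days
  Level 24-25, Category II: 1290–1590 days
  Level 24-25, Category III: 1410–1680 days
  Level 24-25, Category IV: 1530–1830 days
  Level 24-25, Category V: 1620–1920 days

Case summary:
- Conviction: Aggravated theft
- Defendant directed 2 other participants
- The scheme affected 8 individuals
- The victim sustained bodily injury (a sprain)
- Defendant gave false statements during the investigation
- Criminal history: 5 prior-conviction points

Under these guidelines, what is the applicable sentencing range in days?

1170-1470 days

Base offense level for aggravated theft: 9.
S1 applies: 9 + 3 = 12.
S3 applies: 12 + 1 = 13.
S4 applies (level before this adjustment is 13 < 17, so +1): 13 + 1 = 14.
S5 applies (level before this adjustment is 14 < 19, so +1): 14 + 1 = 15.
Final offense level: 15.
Criminal history: 5 prior points → Category III (5).
Level 15 falls in the 14-20 band.
Grid: Level 14-20 × Category III = 1170-1470 days.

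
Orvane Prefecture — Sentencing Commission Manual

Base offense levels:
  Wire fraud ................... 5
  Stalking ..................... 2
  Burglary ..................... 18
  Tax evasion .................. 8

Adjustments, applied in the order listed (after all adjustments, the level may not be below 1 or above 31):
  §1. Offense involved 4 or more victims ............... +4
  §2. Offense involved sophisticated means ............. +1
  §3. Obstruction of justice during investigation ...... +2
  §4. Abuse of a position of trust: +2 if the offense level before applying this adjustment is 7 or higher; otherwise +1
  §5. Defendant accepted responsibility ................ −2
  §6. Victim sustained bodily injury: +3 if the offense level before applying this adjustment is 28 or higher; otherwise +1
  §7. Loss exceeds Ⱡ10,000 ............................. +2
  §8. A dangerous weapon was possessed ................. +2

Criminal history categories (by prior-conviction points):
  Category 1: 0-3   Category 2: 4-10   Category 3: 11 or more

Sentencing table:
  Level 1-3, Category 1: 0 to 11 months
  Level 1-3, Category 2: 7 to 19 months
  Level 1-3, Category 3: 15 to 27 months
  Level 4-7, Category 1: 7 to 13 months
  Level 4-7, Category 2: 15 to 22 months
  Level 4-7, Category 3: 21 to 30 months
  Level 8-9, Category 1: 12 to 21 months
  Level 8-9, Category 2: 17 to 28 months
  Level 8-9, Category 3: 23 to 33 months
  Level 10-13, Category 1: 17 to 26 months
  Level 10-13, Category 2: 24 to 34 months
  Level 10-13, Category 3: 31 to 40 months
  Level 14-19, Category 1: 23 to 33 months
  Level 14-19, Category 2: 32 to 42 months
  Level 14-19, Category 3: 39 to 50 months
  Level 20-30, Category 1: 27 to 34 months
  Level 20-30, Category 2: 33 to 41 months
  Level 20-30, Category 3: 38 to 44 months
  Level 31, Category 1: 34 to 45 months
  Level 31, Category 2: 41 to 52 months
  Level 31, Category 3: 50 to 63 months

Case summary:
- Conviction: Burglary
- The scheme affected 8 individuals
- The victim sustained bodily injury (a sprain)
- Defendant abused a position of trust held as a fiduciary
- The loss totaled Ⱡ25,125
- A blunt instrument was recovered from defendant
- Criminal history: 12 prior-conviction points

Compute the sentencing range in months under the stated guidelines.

38-44 months

Base offense level for burglary: 18.
§1 applies: 18 + 4 = 22.
§4 applies (level before this adjustment is 22 ≥ 7, so +2): 22 + 2 = 24.
§5 does not apply.
§6 applies (level before this adjustment is 24 < 28, so +1): 24 + 1 = 25.
§7 applies: 25 + 2 = 27.
§8 applies: 27 + 2 = 29.
Final offense level: 29.
Criminal history: 12 prior points → Category 3 (11+).
Level 29 falls in the 20-30 band.
Grid: Level 20-30 × Category 3 = 38-44 months.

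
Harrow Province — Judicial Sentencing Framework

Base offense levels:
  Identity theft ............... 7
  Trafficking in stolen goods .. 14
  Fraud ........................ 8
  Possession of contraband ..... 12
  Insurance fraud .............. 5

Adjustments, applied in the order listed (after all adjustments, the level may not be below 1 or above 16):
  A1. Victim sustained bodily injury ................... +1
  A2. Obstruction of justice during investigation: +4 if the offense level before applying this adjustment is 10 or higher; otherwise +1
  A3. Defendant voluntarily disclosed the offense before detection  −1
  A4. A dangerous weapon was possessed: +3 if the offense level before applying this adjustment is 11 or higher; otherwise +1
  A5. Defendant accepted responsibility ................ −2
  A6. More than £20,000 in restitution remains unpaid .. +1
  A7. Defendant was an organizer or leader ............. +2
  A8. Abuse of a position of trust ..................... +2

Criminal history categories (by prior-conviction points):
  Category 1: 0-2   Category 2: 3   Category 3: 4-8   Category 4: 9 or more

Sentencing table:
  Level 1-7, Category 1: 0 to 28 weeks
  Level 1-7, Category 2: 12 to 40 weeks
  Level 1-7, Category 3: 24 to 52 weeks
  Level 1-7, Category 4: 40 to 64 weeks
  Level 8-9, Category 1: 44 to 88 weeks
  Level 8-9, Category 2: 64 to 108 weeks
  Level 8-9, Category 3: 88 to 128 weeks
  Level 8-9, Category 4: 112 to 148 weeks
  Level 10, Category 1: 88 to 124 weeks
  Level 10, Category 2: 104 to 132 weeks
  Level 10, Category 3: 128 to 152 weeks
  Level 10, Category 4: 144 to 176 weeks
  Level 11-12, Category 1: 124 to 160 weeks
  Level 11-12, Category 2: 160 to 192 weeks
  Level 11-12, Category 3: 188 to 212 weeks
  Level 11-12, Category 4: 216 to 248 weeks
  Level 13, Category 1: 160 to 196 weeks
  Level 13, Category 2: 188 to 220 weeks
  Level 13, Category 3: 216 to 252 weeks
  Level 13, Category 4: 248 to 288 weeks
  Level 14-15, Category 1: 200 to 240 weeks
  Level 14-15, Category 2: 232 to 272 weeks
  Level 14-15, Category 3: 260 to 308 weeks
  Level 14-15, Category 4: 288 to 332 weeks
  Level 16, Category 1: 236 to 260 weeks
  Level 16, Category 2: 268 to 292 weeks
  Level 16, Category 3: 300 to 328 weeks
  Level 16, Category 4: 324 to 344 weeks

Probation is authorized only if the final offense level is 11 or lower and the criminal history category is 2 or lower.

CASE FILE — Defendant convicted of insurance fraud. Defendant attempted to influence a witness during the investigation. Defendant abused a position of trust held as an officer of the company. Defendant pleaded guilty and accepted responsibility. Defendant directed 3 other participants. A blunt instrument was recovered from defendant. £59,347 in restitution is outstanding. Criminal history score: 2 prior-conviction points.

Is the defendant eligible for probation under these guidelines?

Base offense level for insurance fraud: 5.
A2 applies (level before this adjustment is 5 < 10, so +1): 5 + 1 = 6.
A3 does not apply.
A4 applies (level before this adjustment is 6 < 11, so +1): 6 + 1 = 7.
A5 applies: 7 − 2 = 5.
A6 applies: 5 + 1 = 6.
A7 applies: 6 + 2 = 8.
A8 applies: 8 + 2 = 10.
Final offense level: 10.
Criminal history: 2 prior points → Category 1 (0-2).
Level 10 falls in the 10 band.
Grid: Level 10 × Category 1 = 88-124 weeks.
Probation check: level 10 ≤ 11 and category 1 ≤ 2 → eligible.

Yes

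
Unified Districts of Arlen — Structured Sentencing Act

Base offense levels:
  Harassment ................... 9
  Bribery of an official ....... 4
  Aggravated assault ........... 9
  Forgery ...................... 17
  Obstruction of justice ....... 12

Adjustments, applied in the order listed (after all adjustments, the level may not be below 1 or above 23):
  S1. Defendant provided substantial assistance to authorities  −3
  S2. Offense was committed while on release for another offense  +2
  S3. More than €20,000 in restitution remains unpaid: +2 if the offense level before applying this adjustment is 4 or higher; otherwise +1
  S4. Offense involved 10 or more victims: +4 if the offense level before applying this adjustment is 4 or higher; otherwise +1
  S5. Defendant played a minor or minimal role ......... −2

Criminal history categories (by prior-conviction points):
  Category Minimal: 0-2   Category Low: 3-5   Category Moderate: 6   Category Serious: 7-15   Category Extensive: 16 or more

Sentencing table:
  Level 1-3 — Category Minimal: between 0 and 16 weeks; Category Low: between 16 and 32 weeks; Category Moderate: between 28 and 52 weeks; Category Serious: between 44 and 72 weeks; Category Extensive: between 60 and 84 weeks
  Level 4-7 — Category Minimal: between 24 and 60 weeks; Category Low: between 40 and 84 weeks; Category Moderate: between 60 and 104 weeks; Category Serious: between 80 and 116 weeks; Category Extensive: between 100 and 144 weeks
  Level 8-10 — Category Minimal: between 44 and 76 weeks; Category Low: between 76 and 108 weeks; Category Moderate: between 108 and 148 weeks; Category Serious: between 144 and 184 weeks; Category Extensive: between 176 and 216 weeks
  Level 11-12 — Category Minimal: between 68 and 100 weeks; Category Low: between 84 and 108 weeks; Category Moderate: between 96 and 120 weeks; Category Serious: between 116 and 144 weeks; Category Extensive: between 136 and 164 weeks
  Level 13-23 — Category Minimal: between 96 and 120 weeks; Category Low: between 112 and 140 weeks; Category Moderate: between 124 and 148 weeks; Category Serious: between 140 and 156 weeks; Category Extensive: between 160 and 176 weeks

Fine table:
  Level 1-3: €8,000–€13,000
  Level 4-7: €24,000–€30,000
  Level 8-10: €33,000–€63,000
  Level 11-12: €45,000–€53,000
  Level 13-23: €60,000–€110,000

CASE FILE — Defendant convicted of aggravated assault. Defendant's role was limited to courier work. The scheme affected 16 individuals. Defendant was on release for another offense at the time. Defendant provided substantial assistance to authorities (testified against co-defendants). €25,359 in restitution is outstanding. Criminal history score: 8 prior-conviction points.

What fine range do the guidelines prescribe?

Base offense level for aggravated assault: 9.
S1 applies: 9 − 3 = 6.
S2 applies: 6 + 2 = 8.
S3 applies (level before this adjustment is 8 ≥ 4, so +2): 8 + 2 = 10.
S4 applies (level before this adjustment is 10 ≥ 4, so +4): 10 + 4 = 14.
S5 applies: 14 − 2 = 12.
Final offense level: 12.
Level 12 falls in the 11-12 band.
Fine table: Level 11-12 → €45,000–€53,000.

€45,000–€53,000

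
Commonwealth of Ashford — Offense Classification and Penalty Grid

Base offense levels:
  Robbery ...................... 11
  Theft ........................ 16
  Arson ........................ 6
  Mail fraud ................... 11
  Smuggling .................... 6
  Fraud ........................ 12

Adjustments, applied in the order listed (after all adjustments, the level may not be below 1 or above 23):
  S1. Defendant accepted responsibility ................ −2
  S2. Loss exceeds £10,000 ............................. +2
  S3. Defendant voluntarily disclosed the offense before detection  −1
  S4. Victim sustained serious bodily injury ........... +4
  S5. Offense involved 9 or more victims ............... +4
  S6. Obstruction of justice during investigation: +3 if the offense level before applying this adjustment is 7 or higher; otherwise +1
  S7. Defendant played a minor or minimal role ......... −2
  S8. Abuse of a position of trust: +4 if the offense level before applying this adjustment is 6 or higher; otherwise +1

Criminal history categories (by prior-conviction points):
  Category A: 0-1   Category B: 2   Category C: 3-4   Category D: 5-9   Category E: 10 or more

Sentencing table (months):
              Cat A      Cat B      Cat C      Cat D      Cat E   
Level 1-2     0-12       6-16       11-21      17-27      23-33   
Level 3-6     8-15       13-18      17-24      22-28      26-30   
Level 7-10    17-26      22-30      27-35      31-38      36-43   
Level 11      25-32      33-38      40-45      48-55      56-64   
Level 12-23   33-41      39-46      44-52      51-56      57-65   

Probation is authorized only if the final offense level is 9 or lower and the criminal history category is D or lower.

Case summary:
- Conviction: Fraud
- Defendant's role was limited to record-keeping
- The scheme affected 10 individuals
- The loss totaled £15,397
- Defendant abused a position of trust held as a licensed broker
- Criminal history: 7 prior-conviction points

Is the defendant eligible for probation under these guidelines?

No

Base offense level for fraud: 12.
S2 applies: 12 + 2 = 14.
S5 applies: 14 + 4 = 18.
S7 applies: 18 − 2 = 16.
S8 applies (level before this adjustment is 16 ≥ 6, so +4): 16 + 4 = 20.
Final offense level: 20.
Criminal history: 7 prior points → Category D (5-9).
Level 20 falls in the 12-23 band.
Grid: Level 12-23 × Category D = 51-56 months.
Probation check: level 20 > 9 and category D ≤ D → not eligible.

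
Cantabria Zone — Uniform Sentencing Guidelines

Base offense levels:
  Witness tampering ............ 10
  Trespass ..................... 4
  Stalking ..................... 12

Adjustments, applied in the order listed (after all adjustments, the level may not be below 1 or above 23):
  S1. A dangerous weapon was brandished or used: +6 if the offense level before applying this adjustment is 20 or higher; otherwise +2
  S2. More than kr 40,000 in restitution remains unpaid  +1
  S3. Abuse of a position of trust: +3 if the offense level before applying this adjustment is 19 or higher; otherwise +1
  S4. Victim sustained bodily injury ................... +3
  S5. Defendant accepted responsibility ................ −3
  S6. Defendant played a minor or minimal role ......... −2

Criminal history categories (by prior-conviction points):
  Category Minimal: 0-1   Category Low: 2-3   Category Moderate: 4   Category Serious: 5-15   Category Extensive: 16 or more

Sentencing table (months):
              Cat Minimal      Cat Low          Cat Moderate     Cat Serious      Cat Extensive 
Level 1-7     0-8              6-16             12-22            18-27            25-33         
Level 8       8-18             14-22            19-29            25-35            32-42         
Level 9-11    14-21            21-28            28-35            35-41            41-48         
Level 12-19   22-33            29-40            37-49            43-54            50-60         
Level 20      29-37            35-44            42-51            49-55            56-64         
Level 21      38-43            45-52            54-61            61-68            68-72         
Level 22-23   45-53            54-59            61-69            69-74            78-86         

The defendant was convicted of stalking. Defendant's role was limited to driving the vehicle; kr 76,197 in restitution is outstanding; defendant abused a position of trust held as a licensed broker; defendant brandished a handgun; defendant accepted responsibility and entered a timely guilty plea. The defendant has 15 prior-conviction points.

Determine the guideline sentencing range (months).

Base offense level for stalking: 12.
S1 applies (level before this adjustment is 12 < 20, so +2): 12 + 2 = 14.
S2 applies: 14 + 1 = 15.
S3 applies (level before this adjustment is 15 < 19, so +1): 15 + 1 = 16.
S4 does not apply.
S5 applies: 16 − 3 = 13.
S6 applies: 13 − 2 = 11.
Final offense level: 11.
Criminal history: 15 prior points → Category Serious (5-15).
Level 11 falls in the 9-11 band.
Grid: Level 9-11 × Category Serious = 35-41 months.

35-41 months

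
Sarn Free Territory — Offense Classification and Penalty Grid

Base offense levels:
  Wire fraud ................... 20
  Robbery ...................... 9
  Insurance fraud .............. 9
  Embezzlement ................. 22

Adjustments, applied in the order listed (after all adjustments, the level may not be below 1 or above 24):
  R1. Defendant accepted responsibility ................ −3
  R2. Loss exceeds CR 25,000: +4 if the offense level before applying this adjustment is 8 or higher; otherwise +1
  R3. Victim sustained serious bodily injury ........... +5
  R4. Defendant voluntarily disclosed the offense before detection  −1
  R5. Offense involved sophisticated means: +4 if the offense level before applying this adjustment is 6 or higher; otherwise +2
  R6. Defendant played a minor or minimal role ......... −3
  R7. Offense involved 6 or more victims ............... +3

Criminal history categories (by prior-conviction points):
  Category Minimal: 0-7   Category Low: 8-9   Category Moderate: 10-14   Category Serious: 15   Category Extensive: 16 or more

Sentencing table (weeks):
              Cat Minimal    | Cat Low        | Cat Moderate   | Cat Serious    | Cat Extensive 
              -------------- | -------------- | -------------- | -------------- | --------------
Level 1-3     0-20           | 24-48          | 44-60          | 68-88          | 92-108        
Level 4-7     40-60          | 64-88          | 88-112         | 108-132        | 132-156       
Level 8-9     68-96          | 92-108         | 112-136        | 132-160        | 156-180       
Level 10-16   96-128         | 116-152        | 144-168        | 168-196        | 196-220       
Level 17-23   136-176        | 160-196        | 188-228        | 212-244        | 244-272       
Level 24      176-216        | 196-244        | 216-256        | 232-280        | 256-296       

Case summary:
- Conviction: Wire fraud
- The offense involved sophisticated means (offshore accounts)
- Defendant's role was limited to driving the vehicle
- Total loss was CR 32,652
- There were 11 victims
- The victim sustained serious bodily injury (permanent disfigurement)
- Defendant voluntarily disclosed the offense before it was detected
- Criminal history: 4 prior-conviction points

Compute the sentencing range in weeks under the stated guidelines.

Base offense level for wire fraud: 20.
R1 does not apply.
R2 applies (level before this adjustment is 20 ≥ 8, so +4): 20 + 4 = 24.
R3 applies: 24 + 5 = 29.
R4 applies: 29 − 1 = 28.
R5 applies (level before this adjustment is 28 ≥ 6, so +4): 28 + 4 = 32.
R6 applies: 32 − 3 = 29.
R7 applies: 29 + 3 = 32.
Level 32 exceeds the maximum of 24; capped at 24.
Final offense level: 24.
Criminal history: 4 prior points → Category Minimal (0-7).
Level 24 falls in the 24 band.
Grid: Level 24 × Category Minimal = 176-216 weeks.

176-216 weeks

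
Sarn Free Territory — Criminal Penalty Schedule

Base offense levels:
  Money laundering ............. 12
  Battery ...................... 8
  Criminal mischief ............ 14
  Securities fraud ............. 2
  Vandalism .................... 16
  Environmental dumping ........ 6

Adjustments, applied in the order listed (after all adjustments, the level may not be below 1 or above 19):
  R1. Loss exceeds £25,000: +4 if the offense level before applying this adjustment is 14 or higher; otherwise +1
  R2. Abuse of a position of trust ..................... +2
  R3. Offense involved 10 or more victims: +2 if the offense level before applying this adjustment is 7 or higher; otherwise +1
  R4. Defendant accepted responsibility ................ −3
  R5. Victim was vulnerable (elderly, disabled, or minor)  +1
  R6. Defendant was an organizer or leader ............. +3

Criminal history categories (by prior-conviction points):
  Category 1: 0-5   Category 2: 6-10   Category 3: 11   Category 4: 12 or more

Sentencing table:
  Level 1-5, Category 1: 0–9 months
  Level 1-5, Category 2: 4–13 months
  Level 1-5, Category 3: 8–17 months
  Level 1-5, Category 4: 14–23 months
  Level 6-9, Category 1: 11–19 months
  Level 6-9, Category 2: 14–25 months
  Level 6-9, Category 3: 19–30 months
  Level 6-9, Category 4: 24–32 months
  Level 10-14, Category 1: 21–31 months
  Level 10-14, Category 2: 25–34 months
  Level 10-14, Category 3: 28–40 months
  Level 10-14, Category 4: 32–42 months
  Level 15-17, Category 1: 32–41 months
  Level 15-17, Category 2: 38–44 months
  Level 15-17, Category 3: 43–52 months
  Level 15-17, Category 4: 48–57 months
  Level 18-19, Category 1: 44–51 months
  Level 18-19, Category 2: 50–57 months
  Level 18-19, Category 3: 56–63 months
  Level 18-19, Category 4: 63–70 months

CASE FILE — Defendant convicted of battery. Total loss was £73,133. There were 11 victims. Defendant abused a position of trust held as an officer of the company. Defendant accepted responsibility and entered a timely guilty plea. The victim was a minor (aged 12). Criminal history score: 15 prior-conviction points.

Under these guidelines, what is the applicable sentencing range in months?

Base offense level for battery: 8.
R1 applies (level before this adjustment is 8 < 14, so +1): 8 + 1 = 9.
R2 applies: 9 + 2 = 11.
R3 applies (level before this adjustment is 11 ≥ 7, so +2): 11 + 2 = 13.
R4 applies: 13 − 3 = 10.
R5 applies: 10 + 1 = 11.
Final offense level: 11.
Criminal history: 15 prior points → Category 4 (12+).
Level 11 falls in the 10-14 band.
Grid: Level 10-14 × Category 4 = 32-42 months.

32-42 months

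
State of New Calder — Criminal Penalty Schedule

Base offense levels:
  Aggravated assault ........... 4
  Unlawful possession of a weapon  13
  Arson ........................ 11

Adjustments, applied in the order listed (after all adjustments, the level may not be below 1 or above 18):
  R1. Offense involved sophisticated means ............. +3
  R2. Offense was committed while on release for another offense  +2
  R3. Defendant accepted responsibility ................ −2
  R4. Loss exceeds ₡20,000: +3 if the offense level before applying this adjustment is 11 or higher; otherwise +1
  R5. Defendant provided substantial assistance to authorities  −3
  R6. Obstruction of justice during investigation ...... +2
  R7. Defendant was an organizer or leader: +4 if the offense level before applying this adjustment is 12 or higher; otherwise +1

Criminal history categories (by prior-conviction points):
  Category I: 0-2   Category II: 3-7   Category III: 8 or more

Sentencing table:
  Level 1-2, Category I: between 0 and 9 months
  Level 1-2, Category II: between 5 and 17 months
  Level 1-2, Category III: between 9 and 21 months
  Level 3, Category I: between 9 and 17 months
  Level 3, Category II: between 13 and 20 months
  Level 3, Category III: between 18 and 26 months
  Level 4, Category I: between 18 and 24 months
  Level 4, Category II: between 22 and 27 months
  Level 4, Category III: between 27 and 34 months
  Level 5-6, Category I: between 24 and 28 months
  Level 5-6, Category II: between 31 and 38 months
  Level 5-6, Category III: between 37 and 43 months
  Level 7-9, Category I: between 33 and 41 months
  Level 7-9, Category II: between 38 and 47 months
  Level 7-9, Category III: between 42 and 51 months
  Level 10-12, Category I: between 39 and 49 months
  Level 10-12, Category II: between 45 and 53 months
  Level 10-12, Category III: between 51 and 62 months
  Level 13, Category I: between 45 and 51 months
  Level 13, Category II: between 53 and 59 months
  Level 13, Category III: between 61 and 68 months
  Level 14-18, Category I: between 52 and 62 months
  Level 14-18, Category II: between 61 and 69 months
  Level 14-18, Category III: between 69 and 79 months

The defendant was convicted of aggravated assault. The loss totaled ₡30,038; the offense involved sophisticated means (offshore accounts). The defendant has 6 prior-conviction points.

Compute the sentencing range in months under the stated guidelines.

Base offense level for aggravated assault: 4.
R1 applies: 4 + 3 = 7.
R2 does not apply.
R3 does not apply.
R4 applies (level before this adjustment is 7 < 11, so +1): 7 + 1 = 8.
Final offense level: 8.
Criminal history: 6 prior points → Category II (3-7).
Level 8 falls in the 7-9 band.
Grid: Level 7-9 × Category II = 38-47 months.

38-47 months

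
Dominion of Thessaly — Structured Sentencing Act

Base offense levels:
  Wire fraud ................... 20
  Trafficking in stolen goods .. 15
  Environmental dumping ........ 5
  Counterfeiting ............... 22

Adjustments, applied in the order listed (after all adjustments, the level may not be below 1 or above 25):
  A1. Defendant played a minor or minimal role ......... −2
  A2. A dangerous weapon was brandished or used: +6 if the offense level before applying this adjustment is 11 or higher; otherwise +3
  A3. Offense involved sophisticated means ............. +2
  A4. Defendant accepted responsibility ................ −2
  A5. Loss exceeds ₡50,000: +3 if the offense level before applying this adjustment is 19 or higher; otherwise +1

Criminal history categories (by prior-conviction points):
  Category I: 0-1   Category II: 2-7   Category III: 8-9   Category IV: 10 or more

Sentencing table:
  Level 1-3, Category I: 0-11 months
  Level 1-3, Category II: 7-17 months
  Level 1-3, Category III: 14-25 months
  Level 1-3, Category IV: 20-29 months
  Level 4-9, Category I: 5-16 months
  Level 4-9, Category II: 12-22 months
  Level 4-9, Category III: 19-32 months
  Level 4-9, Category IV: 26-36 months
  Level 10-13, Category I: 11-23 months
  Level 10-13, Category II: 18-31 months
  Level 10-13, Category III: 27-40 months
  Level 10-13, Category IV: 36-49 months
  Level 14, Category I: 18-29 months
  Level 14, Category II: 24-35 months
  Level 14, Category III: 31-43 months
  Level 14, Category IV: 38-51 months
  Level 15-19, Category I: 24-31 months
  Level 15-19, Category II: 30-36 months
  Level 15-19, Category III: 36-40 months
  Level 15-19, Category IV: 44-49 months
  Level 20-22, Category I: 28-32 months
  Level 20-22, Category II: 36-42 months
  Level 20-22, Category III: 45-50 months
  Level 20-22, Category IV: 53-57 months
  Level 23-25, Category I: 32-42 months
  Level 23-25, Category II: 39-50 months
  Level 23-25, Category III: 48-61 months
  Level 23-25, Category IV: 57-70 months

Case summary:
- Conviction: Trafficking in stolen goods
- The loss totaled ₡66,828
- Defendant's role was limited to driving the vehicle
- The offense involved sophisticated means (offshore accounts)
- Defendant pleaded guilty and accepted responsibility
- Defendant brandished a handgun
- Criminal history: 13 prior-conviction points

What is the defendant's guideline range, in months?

Base offense level for trafficking in stolen goods: 15.
A1 applies: 15 − 2 = 13.
A2 applies (level before this adjustment is 13 ≥ 11, so +6): 13 + 6 = 19.
A3 applies: 19 + 2 = 21.
A4 applies: 21 − 2 = 19.
A5 applies (level before this adjustment is 19 ≥ 19, so +3): 19 + 3 = 22.
Final offense level: 22.
Criminal history: 13 prior points → Category IV (10+).
Level 22 falls in the 20-22 band.
Grid: Level 20-22 × Category IV = 53-57 months.

53-57 months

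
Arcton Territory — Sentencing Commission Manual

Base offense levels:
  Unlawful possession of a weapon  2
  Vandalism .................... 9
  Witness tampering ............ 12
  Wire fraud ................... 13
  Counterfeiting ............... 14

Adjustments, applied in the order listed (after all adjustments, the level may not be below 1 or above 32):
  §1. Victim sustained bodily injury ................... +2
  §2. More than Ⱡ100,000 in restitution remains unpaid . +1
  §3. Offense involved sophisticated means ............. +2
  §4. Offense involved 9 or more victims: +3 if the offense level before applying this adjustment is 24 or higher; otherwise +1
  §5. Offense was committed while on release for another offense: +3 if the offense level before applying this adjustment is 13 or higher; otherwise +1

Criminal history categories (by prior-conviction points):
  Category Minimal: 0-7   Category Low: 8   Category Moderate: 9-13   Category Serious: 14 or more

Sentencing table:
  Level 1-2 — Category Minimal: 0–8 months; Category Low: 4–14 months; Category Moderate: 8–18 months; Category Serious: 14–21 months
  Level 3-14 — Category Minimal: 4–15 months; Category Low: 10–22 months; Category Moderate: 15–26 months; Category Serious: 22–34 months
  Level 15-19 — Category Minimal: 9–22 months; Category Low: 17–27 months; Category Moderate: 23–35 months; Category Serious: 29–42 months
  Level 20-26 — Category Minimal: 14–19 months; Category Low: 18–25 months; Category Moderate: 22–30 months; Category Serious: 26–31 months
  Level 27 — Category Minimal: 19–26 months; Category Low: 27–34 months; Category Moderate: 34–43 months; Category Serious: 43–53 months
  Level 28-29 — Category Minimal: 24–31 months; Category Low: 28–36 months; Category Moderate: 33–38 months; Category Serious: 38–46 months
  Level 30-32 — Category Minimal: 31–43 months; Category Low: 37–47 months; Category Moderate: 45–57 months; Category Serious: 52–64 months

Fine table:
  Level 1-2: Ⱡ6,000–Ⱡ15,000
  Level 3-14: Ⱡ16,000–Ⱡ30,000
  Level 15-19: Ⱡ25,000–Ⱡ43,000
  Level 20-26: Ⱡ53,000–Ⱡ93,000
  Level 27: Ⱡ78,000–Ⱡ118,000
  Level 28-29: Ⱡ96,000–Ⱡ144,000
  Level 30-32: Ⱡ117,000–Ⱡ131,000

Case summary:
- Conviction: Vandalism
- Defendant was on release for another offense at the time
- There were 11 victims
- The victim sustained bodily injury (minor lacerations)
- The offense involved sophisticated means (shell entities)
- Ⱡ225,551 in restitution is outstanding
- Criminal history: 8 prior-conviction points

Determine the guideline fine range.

Base offense level for vandalism: 9.
§1 applies: 9 + 2 = 11.
§2 applies: 11 + 1 = 12.
§3 applies: 12 + 2 = 14.
§4 applies (level before this adjustment is 14 < 24, so +1): 14 + 1 = 15.
§5 applies (level before this adjustment is 15 ≥ 13, so +3): 15 + 3 = 18.
Final offense level: 18.
Level 18 falls in the 15-19 band.
Fine table: Level 15-19 → Ⱡ25,000–Ⱡ43,000.

Ⱡ25,000–Ⱡ43,000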